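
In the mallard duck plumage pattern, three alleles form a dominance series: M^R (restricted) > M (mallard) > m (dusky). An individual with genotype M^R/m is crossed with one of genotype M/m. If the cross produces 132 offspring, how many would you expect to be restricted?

Cross: M^R/m × M/m
Allele dominance: M^R > M > m
Offspring genotypes: 1 M^R/M, 1 M^R/m, 1 M/m, 1 m/m
Phenotype counts: 2 restricted, 1 mallard, 1 dusky
restricted: 2 out of 4 → fraction 1/2
Expected count = 1/2 × 132 = 66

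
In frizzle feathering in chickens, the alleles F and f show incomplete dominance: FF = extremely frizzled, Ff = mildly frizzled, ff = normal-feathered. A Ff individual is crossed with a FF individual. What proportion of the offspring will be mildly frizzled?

Punnett square for Ff × FF:
Offspring genotypes: 2 FF, 2 Ff
Phenotype counts: 2 extremely frizzled, 2 mildly frizzled
mildly frizzled: 2 out of 4
Probability: 2/4 = 1/2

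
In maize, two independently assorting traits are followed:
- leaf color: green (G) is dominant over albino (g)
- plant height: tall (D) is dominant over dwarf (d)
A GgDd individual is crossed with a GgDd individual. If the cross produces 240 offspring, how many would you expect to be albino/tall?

Dihybrid cross GgDd × GgDd — consider each gene separately:
leaf color: Gg × Gg → 1 GG, 2 Gg, 1 gg → 3 G_ : 1 gg (out of 4)
plant height: Dd × Dd → 1 DD, 2 Dd, 1 dd → 3 D_ : 1 dd (out of 4)
Combine (counts out of 4 × 4 = 16): green/tall (G_D_) = 3×3 = 9; green/dwarf (G_dd) = 3×1 = 3; albino/tall (ggD_) = 1×3 = 3; albino/dwarf (ggdd) = 1×1 = 1
Phenotype counts (out of 16): 9 green/tall, 3 green/dwarf, 3 albino/tall, 1 albino/dwarf
albino/tall: 3 out of 16 → fraction 3/16
Expected count = 3/16 × 240 = 45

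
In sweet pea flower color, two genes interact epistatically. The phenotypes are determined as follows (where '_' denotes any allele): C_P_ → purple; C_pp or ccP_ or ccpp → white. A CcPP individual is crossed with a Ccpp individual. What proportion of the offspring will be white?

Cross: CcPP × Ccpp — consider each gene separately:
C gene: Cc × Cc → 1 CC, 2 Cc, 1 cc → 3 C_ : 1 cc (out of 4)
P gene: PP × pp → 4 Pp → 4 P_ (out of 4)
Genotype classes (out of 4 × 4 = 16): C_P_ = 3×4 = 12; ccP_ = 1×4 = 4
Apply the phenotype rules: C_P_ (12) → purple; ccP_ (4) → white
Phenotype counts (out of 16): 12 purple, 4 white
white: 4 out of 16
Probability: 4/16 = 1/4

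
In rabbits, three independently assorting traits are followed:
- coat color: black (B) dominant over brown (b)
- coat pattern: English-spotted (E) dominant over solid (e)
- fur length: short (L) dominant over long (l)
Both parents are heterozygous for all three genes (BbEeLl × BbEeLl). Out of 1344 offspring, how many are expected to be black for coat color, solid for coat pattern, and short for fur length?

Trihybrid cross: BbEeLl × BbEeLl
Each trait segregates independently with a 3:1 phenotypic ratio, so each gene contributes 3/4 (dominant) or 1/4 (recessive).
Target: black (coat color), solid (coat pattern), short (fur length)
Probability = product of independent per-trait probabilities
= 3/4 × 1/4 × 3/4 = 9/64
Expected count = 9/64 × 1344 = 189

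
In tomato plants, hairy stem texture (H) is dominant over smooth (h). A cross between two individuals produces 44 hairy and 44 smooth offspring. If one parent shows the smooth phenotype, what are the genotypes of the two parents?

Observed offspring: 44 hairy, 44 smooth
The observed ratio simplifies to 1:1. One parent shows smooth, so its genotype must be hh. A 1:1 offspring split requires the other parent to be heterozygous (Hh).
Parent genotypes: hh × Hh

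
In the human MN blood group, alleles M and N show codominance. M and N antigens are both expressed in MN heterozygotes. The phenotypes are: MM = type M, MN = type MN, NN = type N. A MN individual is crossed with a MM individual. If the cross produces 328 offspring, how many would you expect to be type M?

Punnett square for MN × MM:
Offspring genotypes: 2 MM, 2 MN
Phenotype counts: 2 type M, 2 type MN
type M: 2 out of 4 → fraction 1/2
Expected count = 1/2 × 328 = 164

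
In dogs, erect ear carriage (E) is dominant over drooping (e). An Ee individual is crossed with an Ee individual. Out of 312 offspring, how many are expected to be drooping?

Punnett square for Ee × Ee:
Offspring genotypes: 1 EE, 2 Ee, 1 ee
erect: 3, drooping: 1
drooping: 1 out of 4 → fraction 1/4
Expected count = 1/4 × 312 = 78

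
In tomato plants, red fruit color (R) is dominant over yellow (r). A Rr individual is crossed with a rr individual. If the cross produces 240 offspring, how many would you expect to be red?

Punnett square for Rr × rr:
Offspring genotypes: 2 Rr, 2 rr
red: 2, yellow: 2
red: 2 out of 4 → fraction 1/2
Expected count = 1/2 × 240 = 120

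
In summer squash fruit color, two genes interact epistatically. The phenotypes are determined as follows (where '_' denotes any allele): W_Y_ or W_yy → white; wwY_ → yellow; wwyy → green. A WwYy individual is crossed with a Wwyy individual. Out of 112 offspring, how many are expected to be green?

Cross: WwYy × Wwyy — consider each gene separately:
W gene: Ww × Ww → 1 WW, 2 Ww, 1 ww → 3 W_ : 1 ww (out of 4)
Y gene: Yy × yy → 2 Yy, 2 yy → 2 Y_ : 2 yy (out of 4)
Genotype classes (out of 4 × 4 = 16): W_Y_ = 3×2 = 6; W_yy = 3×2 = 6; wwY_ = 1×2 = 2; wwyy = 1×2 = 2
Apply the phenotype rules: W_Y_ (6) + W_yy (6) → white; wwY_ (2) → yellow; wwyy (2) → green
Phenotype counts (out of 16): 12 white, 2 yellow, 2 green
green: 2 out of 16 → fraction 1/8
Expected count = 1/8 × 112 = 14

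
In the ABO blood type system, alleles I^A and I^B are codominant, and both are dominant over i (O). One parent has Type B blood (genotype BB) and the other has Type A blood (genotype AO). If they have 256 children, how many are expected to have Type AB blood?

Cross: BB × AO
Possible offspring genotypes: 2 AB, 2 BO
Blood type counts: 2 Type AB, 2 Type B
Probability of Type AB: 2/4 = 1/2
Expected count = 1/2 × 256 = 128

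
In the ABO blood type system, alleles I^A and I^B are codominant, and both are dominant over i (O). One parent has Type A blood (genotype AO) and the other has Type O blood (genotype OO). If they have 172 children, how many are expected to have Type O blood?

Cross: AO × OO
Possible offspring genotypes: 2 AO, 2 OO
Blood type counts: 2 Type A, 2 Type O
Probability of Type O: 2/4 = 1/2
Expected count = 1/2 × 172 = 86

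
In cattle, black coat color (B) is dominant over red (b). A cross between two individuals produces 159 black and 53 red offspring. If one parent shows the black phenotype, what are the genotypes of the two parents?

Observed offspring: 159 black, 53 red
The observed ratio simplifies to 3:1. Red (bb) offspring appear, so each parent must contribute one b allele. The parent stated to show black carries B, so it is Bb. The other parent is then either Bb or bb: Bb × bb would give a 1:1 split, whereas Bb × Bb gives 3:1 — matching the data. So both parents are heterozygous (Bb × Bb).
Parent genotypes: Bb × Bb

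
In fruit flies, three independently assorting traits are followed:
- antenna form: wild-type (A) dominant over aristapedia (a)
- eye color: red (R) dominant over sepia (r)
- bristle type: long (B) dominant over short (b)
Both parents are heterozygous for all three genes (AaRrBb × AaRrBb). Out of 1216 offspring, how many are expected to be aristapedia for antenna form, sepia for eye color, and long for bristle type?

Trihybrid cross: AaRrBb × AaRrBb
Each trait segregates independently with a 3:1 phenotypic ratio, so each gene contributes 3/4 (dominant) or 1/4 (recessive).
Target: aristapedia (antenna form), sepia (eye color), long (bristle type)
Probability = product of independent per-trait probabilities
= 1/4 × 1/4 × 3/4 = 3/64
Expected count = 3/64 × 1216 = 57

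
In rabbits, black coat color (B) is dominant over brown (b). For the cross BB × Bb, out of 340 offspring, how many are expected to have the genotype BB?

Punnett square for BB × Bb:
Offspring genotypes: 2 BB, 2 Bb
Total offspring: 4
Count with target: 2
Probability: 2/4 = 1/2
Expected count = 1/2 × 340 = 170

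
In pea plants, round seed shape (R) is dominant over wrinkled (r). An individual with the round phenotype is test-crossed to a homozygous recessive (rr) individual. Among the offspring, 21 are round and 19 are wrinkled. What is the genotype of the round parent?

Test cross: ? × rr
Offspring: 21 round, 19 wrinkled — approximately 1:1.
A 1:1 ratio in a test cross indicates the unknown parent is heterozygous (Rr).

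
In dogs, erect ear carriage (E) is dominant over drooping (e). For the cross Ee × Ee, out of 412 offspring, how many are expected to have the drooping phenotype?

Punnett square for Ee × Ee:
Offspring genotypes: 1 EE, 2 Ee, 1 ee
Total offspring: 4
Count with target: 1
Probability: 1/4
Expected count = 1/4 × 412 = 103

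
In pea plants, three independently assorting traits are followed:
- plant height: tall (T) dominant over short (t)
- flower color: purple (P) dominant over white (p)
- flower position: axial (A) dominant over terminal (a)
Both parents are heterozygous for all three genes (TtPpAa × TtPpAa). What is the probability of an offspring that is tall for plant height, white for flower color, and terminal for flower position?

Trihybrid cross: TtPpAa × TtPpAa
Each trait segregates independently with a 3:1 phenotypic ratio, so each gene contributes 3/4 (dominant) or 1/4 (recessive).
Target: tall (plant height), white (flower color), terminal (flower position)
Probability = product of independent per-trait probabilities
= 3/4 × 1/4 × 1/4 = 3/64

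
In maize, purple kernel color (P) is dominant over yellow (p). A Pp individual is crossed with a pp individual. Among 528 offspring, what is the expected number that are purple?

Punnett square for Pp × pp:
Offspring genotypes: 2 Pp, 2 pp
purple: 2, yellow: 2
purple: 2 out of 4 → fraction 1/2
Expected count = 1/2 × 528 = 264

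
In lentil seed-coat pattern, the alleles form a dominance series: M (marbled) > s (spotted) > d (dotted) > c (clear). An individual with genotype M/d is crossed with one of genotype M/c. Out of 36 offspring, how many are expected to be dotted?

Cross: M/d × M/c
Allele dominance: M > s > d > c
Offspring genotypes: 1 M/M, 1 M/c, 1 M/d, 1 d/c
Phenotype counts: 3 marbled, 1 dotted
dotted: 1 out of 4 → fraction 1/4
Expected count = 1/4 × 36 = 9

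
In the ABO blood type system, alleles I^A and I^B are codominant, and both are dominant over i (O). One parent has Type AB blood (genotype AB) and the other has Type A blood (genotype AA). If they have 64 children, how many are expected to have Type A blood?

Cross: AB × AA
Possible offspring genotypes: 2 AA, 2 AB
Blood type counts: 2 Type A, 2 Type AB
Probability of Type A: 2/4 = 1/2
Expected count = 1/2 × 64 = 32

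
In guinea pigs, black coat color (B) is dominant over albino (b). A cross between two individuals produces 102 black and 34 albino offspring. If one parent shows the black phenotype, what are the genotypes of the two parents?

Observed offspring: 102 black, 34 albino
The observed ratio simplifies to 3:1. Albino (bb) offspring appear, so each parent must contribute one b allele. The parent stated to show black carries B, so it is Bb. The other parent is then either Bb or bb: Bb × bb would give a 1:1 split, whereas Bb × Bb gives 3:1 — matching the data. So both parents are heterozygous (Bb × Bb).
Parent genotypes: Bb × Bb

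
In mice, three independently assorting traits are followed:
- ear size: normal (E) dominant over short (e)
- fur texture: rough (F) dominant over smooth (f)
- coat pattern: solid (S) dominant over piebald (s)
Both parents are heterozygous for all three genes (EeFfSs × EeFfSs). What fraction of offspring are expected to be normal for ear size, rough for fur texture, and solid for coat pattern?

Trihybrid cross: EeFfSs × EeFfSs
Each trait segregates independently with a 3:1 phenotypic ratio, so each gene contributes 3/4 (dominant) or 1/4 (recessive).
Target: normal (ear size), rough (fur texture), solid (coat pattern)
Probability = product of independent per-trait probabilities
= 3/4 × 3/4 × 3/4 = 27/64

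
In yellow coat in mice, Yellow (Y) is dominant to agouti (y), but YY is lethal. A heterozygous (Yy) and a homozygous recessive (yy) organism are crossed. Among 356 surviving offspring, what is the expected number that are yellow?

Cross: Yy × yy
Punnett square offspring (before lethality): 2 Yy, 2 yy
No YY offspring are produced in this cross.
yellow: 2 out of 4 → fraction 1/2
Expected count = 1/2 × 356 = 178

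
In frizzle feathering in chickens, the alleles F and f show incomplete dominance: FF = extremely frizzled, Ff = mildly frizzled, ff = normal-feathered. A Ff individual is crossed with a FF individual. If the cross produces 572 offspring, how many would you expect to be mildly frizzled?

Punnett square for Ff × FF:
Offspring genotypes: 2 FF, 2 Ff
Phenotype counts: 2 extremely frizzled, 2 mildly frizzled
mildly frizzled: 2 out of 4 → fraction 1/2
Expected count = 1/2 × 572 = 286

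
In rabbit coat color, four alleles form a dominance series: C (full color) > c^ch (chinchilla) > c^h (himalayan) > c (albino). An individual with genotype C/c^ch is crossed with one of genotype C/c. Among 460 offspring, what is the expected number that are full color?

Cross: C/c^ch × C/c
Allele dominance: C > c^ch > c^h > c
Offspring genotypes: 1 C/C, 1 C/c, 1 C/c^ch, 1 c^ch/c
Phenotype counts: 3 full color, 1 chinchilla
full color: 3 out of 4 → fraction 3/4
Expected count = 3/4 × 460 = 345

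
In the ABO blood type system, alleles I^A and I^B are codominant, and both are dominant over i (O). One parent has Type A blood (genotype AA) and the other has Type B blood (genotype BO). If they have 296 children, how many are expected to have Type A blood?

Cross: AA × BO
Possible offspring genotypes: 2 AB, 2 AO
Blood type counts: 2 Type AB, 2 Type A
Probability of Type A: 2/4 = 1/2
Expected count = 1/2 × 296 = 148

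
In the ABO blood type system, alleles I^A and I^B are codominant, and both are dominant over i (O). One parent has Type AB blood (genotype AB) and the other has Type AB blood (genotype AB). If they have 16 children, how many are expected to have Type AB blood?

Cross: AB × AB
Possible offspring genotypes: 1 AA, 2 AB, 1 BB
Blood type counts: 1 Type A, 2 Type AB, 1 Type B
Probability of Type AB: 2/4 = 1/2
Expected count = 1/2 × 16 = 8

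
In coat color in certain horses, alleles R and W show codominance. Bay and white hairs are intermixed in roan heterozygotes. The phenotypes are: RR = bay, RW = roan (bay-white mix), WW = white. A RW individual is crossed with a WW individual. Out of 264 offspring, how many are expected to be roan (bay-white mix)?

Punnett square for RW × WW:
Offspring genotypes: 2 RW, 2 WW
Phenotype counts: 2 roan (bay-white mix), 2 white
roan (bay-white mix): 2 out of 4 → fraction 1/2
Expected count = 1/2 × 264 = 132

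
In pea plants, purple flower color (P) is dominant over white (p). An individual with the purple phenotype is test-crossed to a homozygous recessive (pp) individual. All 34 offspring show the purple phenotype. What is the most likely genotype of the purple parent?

Test cross: ? × pp
All offspring are purple.
If the unknown parent were heterozygous (Pp), about half of 34 offspring would be white; none are. The unknown parent is most likely homozygous dominant (PP).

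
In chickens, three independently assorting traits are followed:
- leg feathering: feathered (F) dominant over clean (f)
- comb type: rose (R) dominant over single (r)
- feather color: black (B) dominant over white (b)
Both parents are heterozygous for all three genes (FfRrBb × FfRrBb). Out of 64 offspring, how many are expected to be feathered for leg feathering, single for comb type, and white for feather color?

Trihybrid cross: FfRrBb × FfRrBb
Each trait segregates independently with a 3:1 phenotypic ratio, so each gene contributes 3/4 (dominant) or 1/4 (recessive).
Target: feathered (leg feathering), single (comb type), white (feather color)
Probability = product of independent per-trait probabilities
= 3/4 × 1/4 × 1/4 = 3/64
Expected count = 3/64 × 64 = 3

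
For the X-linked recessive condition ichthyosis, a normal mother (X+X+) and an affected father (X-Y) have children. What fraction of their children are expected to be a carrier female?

Cross: X+X+ × X-Y
Offspring: 2 X+X-, 2 X+Y
Probability of a carrier female: 2/4 = 1/2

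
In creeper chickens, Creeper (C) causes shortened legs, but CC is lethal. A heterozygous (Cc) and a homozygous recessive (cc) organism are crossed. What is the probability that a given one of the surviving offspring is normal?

Cross: Cc × cc
Punnett square offspring (before lethality): 2 Cc, 2 cc
No CC offspring are produced in this cross.
normal: 2 out of 4
Probability: 2/4 = 1/2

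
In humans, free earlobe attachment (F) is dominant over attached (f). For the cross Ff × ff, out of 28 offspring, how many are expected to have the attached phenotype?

Punnett square for Ff × ff:
Offspring genotypes: 2 Ff, 2 ff
Total offspring: 4
Count with target: 2
Probability: 2/4 = 1/2
Expected count = 1/2 × 28 = 14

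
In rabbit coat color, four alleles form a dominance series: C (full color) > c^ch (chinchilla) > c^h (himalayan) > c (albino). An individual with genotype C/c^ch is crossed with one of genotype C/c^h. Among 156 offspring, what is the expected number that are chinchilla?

Cross: C/c^ch × C/c^h
Allele dominance: C > c^ch > c^h > c
Offspring genotypes: 1 C/C, 1 C/c^h, 1 C/c^ch, 1 c^ch/c^h
Phenotype counts: 3 full color, 1 chinchilla
chinchilla: 1 out of 4 → fraction 1/4
Expected count = 1/4 × 156 = 39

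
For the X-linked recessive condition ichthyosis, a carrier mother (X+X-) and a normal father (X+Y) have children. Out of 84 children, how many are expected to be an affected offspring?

Cross: X+X- × X+Y
Offspring: 1 X+X+, 1 X+Y, 1 X+X-, 1 X-Y
Probability of an affected offspring: 1/4
Expected count = 1/4 × 84 = 21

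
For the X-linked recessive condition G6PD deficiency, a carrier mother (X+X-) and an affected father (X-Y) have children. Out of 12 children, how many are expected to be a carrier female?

Cross: X+X- × X-Y
Offspring: 1 X+X-, 1 X+Y, 1 X-X-, 1 X-Y
Probability of a carrier female: 1/4
Expected count = 1/4 × 12 = 3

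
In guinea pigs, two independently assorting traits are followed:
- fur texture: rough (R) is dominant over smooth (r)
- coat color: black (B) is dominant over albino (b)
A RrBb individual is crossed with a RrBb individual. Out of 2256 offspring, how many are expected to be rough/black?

Dihybrid cross RrBb × RrBb — consider each gene separately:
fur texture: Rr × Rr → 1 RR, 2 Rr, 1 rr → 3 R_ : 1 rr (out of 4)
coat color: Bb × Bb → 1 BB, 2 Bb, 1 bb → 3 B_ : 1 bb (out of 4)
Combine (counts out of 4 × 4 = 16): rough/black (R_B_) = 3×3 = 9; rough/albino (R_bb) = 3×1 = 3; smooth/black (rrB_) = 1×3 = 3; smooth/albino (rrbb) = 1×1 = 1
Phenotype counts (out of 16): 9 rough/black, 3 rough/albino, 3 smooth/black, 1 smooth/albino
rough/black: 9 out of 16 → fraction 9/16
Expected count = 9/16 × 2256 = 1269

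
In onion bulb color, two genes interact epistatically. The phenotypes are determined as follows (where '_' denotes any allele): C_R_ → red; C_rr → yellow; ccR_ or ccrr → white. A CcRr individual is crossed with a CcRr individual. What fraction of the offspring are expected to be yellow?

Cross: CcRr × CcRr — consider each gene separately:
C gene: Cc × Cc → 1 CC, 2 Cc, 1 cc → 3 C_ : 1 cc (out of 4)
R gene: Rr × Rr → 1 RR, 2 Rr, 1 rr → 3 R_ : 1 rr (out of 4)
Genotype classes (out of 4 × 4 = 16): C_R_ = 3×3 = 9; C_rr = 3×1 = 3; ccR_ = 1×3 = 3; ccrr = 1×1 = 1
Apply the phenotype rules: C_R_ (9) → red; C_rr (3) → yellow; ccR_ (3) + ccrr (1) → white
Phenotype counts (out of 16): 9 red, 3 yellow, 4 white
yellow: 3 out of 16
Probability: 3/16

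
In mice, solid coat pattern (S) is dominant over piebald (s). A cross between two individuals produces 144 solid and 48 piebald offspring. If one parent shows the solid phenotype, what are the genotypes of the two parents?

Observed offspring: 144 solid, 48 piebald
The observed ratio simplifies to 3:1. Piebald (ss) offspring appear, so each parent must contribute one s allele. The parent stated to show solid carries S, so it is Ss. The other parent is then either Ss or ss: Ss × ss would give a 1:1 split, whereas Ss × Ss gives 3:1 — matching the data. So both parents are heterozygous (Ss × Ss).
Parent genotypes: Ss × Ss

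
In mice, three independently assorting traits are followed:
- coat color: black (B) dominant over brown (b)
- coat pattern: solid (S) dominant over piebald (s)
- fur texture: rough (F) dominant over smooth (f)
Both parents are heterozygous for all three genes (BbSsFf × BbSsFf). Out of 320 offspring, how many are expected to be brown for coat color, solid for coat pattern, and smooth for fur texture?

Trihybrid cross: BbSsFf × BbSsFf
Each trait segregates independently with a 3:1 phenotypic ratio, so each gene contributes 3/4 (dominant) or 1/4 (recessive).
Target: brown (coat color), solid (coat pattern), smooth (fur texture)
Probability = product of independent per-trait probabilities
= 1/4 × 3/4 × 1/4 = 3/64
Expected count = 3/64 × 320 = 15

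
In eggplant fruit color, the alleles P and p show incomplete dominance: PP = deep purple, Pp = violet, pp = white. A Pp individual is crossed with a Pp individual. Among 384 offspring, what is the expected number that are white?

Punnett square for Pp × Pp:
Offspring genotypes: 1 PP, 2 Pp, 1 pp
Phenotype counts: 1 deep purple, 2 violet, 1 white
white: 1 out of 4 → fraction 1/4
Expected count = 1/4 × 384 = 96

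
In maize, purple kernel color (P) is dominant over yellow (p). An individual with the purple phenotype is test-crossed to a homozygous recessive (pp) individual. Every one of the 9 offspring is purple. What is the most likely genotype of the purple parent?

Test cross: ? × pp
All offspring are purple.
If the unknown parent were heterozygous (Pp), about half of 9 offspring would be yellow; none are. The unknown parent is most likely homozygous dominant (PP).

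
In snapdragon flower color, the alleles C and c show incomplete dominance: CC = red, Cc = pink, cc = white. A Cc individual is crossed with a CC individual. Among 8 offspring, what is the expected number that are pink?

Punnett square for Cc × CC:
Offspring genotypes: 2 CC, 2 Cc
Phenotype counts: 2 red, 2 pink
pink: 2 out of 4 → fraction 1/2
Expected count = 1/2 × 8 = 4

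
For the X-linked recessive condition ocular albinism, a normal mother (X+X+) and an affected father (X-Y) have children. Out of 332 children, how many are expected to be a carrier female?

Cross: X+X+ × X-Y
Offspring: 2 X+X-, 2 X+Y
Probability of a carrier female: 2/4 = 1/2
Expected count = 1/2 × 332 = 166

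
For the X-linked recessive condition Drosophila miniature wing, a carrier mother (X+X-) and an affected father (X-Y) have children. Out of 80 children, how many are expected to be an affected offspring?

Cross: X+X- × X-Y
Offspring: 1 X+X-, 1 X+Y, 1 X-X-, 1 X-Y
Probability of an affected offspring: 2/4 = 1/2
Expected count = 1/2 × 80 = 40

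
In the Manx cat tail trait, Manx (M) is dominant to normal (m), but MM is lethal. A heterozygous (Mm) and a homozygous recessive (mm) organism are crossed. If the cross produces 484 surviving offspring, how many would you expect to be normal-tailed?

Cross: Mm × mm
Punnett square offspring (before lethality): 2 Mm, 2 mm
No MM offspring are produced in this cross.
normal-tailed: 2 out of 4 → fraction 1/2
Expected count = 1/2 × 484 = 242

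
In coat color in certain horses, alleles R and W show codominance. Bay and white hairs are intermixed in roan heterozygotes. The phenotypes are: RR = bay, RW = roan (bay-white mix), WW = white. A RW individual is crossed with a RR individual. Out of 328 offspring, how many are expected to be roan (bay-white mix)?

Punnett square for RW × RR:
Offspring genotypes: 2 RR, 2 RW
Phenotype counts: 2 bay, 2 roan (bay-white mix)
roan (bay-white mix): 2 out of 4 → fraction 1/2
Expected count = 1/2 × 328 = 164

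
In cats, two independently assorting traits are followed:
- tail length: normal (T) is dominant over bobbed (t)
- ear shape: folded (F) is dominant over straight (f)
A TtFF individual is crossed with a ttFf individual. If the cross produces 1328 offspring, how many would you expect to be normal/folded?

Dihybrid cross TtFF × ttFf — consider each gene separately:
tail length: Tt × tt → 2 Tt, 2 tt → 2 T_ : 2 tt (out of 4)
ear shape: FF × Ff → 2 FF, 2 Ff → 4 F_ (out of 4)
Combine (counts out of 4 × 4 = 16): normal/folded (T_F_) = 2×4 = 8; bobbed/folded (ttF_) = 2×4 = 8
Phenotype counts (out of 16): 8 normal/folded, 8 bobbed/folded
normal/folded: 8 out of 16 → fraction 1/2
Expected count = 1/2 × 1328 = 664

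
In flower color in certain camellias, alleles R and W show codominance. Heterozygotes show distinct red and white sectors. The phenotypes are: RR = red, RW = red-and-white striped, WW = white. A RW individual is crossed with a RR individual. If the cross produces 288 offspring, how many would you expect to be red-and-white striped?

Punnett square for RW × RR:
Offspring genotypes: 2 RR, 2 RW
Phenotype counts: 2 red, 2 red-and-white striped
red-and-white striped: 2 out of 4 → fraction 1/2
Expected count = 1/2 × 288 = 144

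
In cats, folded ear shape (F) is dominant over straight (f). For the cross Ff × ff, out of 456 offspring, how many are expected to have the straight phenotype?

Punnett square for Ff × ff:
Offspring genotypes: 2 Ff, 2 ff
Total offspring: 4
Count with target: 2
Probability: 2/4 = 1/2
Expected count = 1/2 × 456 = 228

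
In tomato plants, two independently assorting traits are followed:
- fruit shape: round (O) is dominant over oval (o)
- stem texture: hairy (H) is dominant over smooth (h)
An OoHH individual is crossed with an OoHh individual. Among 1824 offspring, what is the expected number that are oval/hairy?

Dihybrid cross OoHH × OoHh — consider each gene separately:
fruit shape: Oo × Oo → 1 OO, 2 Oo, 1 oo → 3 O_ : 1 oo (out of 4)
stem texture: HH × Hh → 2 HH, 2 Hh → 4 H_ (out of 4)
Combine (counts out of 4 × 4 = 16): round/hairy (O_H_) = 3×4 = 12; oval/hairy (ooH_) = 1×4 = 4
Phenotype counts (out of 16): 12 round/hairy, 4 oval/hairy
oval/hairy: 4 out of 16 → fraction 1/4
Expected count = 1/4 × 1824 = 456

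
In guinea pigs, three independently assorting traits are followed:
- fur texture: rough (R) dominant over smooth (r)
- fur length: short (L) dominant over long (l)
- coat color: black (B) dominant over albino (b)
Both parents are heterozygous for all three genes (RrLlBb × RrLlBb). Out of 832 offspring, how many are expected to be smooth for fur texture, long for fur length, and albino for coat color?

Trihybrid cross: RrLlBb × RrLlBb
Each trait segregates independently with a 3:1 phenotypic ratio, so each gene contributes 3/4 (dominant) or 1/4 (recessive).
Target: smooth (fur texture), long (fur length), albino (coat color)
Probability = product of independent per-trait probabilities
= 1/4 × 1/4 × 1/4 = 1/64
Expected count = 1/64 × 832 = 13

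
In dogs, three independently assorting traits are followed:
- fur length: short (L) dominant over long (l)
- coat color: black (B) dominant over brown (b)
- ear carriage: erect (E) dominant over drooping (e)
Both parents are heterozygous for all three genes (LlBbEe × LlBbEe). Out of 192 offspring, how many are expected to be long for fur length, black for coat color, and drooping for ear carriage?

Trihybrid cross: LlBbEe × LlBbEe
Each trait segregates independently with a 3:1 phenotypic ratio, so each gene contributes 3/4 (dominant) or 1/4 (recessive).
Target: long (fur length), black (coat color), drooping (ear carriage)
Probability = product of independent per-trait probabilities
= 1/4 × 3/4 × 1/4 = 3/64
Expected count = 3/64 × 192 = 9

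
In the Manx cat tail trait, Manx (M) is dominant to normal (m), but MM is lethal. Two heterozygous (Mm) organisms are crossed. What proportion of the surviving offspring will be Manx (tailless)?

Cross: Mm × Mm
Punnett square offspring (before lethality): 1 MM, 2 Mm, 1 mm
The MM genotype is lethal (embryos die); surviving offspring: 2 Mm, 1 mm
Manx (tailless): 2 out of 3
Probability: 2/3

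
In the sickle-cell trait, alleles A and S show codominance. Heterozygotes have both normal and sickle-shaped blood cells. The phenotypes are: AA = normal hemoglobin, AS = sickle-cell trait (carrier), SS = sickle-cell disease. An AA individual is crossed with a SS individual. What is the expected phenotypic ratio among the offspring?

Punnett square for AA × SS:
Offspring genotypes: 4 AS
Phenotype counts: 4 sickle-cell trait (carrier)
Ratio: all sickle-cell trait (carrier)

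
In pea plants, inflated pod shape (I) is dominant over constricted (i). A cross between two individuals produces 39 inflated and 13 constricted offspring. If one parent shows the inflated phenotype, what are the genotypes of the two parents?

Observed offspring: 39 inflated, 13 constricted
The observed ratio simplifies to 3:1. Constricted (ii) offspring appear, so each parent must contribute one i allele. The parent stated to show inflated carries I, so it is Ii. The other parent is then either Ii or ii: Ii × ii would give a 1:1 split, whereas Ii × Ii gives 3:1 — matching the data. So both parents are heterozygous (Ii × Ii).
Parent genotypes: Ii × Ii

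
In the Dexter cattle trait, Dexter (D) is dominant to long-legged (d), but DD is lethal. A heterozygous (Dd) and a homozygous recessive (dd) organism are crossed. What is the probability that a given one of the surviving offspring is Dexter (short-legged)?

Cross: Dd × dd
Punnett square offspring (before lethality): 2 Dd, 2 dd
No DD offspring are produced in this cross.
Dexter (short-legged): 2 out of 4
Probability: 2/4 = 1/2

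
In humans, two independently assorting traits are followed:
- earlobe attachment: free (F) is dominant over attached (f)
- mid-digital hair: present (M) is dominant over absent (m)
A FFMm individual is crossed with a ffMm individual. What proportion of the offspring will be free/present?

Dihybrid cross FFMm × ffMm — consider each gene separately:
earlobe attachment: FF × ff → 4 Ff → 4 F_ (out of 4)
mid-digital hair: Mm × Mm → 1 MM, 2 Mm, 1 mm → 3 M_ : 1 mm (out of 4)
Combine (counts out of 4 × 4 = 16): free/present (F_M_) = 4×3 = 12; free/absent (F_mm) = 4×1 = 4
Phenotype counts (out of 16): 12 free/present, 4 free/absent
free/present: 12 out of 16
Probability: 12/16 = 3/4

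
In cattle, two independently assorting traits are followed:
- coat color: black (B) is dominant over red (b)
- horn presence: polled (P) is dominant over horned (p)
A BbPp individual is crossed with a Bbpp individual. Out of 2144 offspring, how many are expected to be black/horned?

Dihybrid cross BbPp × Bbpp — consider each gene separately:
coat color: Bb × Bb → 1 BB, 2 Bb, 1 bb → 3 B_ : 1 bb (out of 4)
horn presence: Pp × pp → 2 Pp, 2 pp → 2 P_ : 2 pp (out of 4)
Combine (counts out of 4 × 4 = 16): black/polled (B_P_) = 3×2 = 6; black/horned (B_pp) = 3×2 = 6; red/polled (bbP_) = 1×2 = 2; red/horned (bbpp) = 1×2 = 2
Phenotype counts (out of 16): 6 black/polled, 6 black/horned, 2 red/polled, 2 red/horned
black/horned: 6 out of 16 → fraction 3/8
Expected count = 3/8 × 2144 = 804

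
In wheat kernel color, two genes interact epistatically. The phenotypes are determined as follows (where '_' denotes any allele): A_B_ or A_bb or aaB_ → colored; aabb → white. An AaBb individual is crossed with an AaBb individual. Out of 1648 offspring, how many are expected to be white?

Cross: AaBb × AaBb — consider each gene separately:
A gene: Aa × Aa → 1 AA, 2 Aa, 1 aa → 3 A_ : 1 aa (out of 4)
B gene: Bb × Bb → 1 BB, 2 Bb, 1 bb → 3 B_ : 1 bb (out of 4)
Genotype classes (out of 4 × 4 = 16): A_B_ = 3×3 = 9; A_bb = 3×1 = 3; aaB_ = 1×3 = 3; aabb = 1×1 = 1
Apply the phenotype rules: A_B_ (9) + A_bb (3) + aaB_ (3) → colored; aabb (1) → white
Phenotype counts (out of 16): 15 colored, 1 white
white: 1 out of 16 → fraction 1/16
Expected count = 1/16 × 1648 = 103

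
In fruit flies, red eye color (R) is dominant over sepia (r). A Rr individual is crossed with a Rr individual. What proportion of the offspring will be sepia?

Punnett square for Rr × Rr:
Offspring genotypes: 1 RR, 2 Rr, 1 rr
red: 3, sepia: 1
sepia: 1 out of 4
Probability: 1/4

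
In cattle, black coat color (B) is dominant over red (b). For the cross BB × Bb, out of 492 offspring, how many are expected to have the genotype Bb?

Punnett square for BB × Bb:
Offspring genotypes: 2 BB, 2 Bb
Total offspring: 4
Count with target: 2
Probability: 2/4 = 1/2
Expected count = 1/2 × 492 = 246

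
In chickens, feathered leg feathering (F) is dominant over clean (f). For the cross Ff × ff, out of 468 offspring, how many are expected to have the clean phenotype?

Punnett square for Ff × ff:
Offspring genotypes: 2 Ff, 2 ff
Total offspring: 4
Count with target: 2
Probability: 2/4 = 1/2
Expected count = 1/2 × 468 = 234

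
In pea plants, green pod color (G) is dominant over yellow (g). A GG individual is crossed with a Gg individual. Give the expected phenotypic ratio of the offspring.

Punnett square for GG × Gg:
Offspring genotypes: 2 GG, 2 Gg
green: 4, yellow: 0
Ratio: all green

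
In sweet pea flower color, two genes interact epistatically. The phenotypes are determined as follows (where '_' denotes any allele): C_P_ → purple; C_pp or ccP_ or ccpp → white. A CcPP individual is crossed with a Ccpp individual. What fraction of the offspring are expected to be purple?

Cross: CcPP × Ccpp — consider each gene separately:
C gene: Cc × Cc → 1 CC, 2 Cc, 1 cc → 3 C_ : 1 cc (out of 4)
P gene: PP × pp → 4 Pp → 4 P_ (out of 4)
Genotype classes (out of 4 × 4 = 16): C_P_ = 3×4 = 12; ccP_ = 1×4 = 4
Apply the phenotype rules: C_P_ (12) → purple; ccP_ (4) → white
Phenotype counts (out of 16): 12 purple, 4 white
purple: 12 out of 16
Probability: 12/16 = 3/4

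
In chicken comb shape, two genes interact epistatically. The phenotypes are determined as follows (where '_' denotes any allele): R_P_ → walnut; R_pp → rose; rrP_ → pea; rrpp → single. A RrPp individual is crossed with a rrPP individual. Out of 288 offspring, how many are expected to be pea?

Cross: RrPp × rrPP — consider each gene separately:
R gene: Rr × rr → 2 Rr, 2 rr → 2 R_ : 2 rr (out of 4)
P gene: Pp × PP → 2 PP, 2 Pp → 4 P_ (out of 4)
Genotype classes (out of 4 × 4 = 16): R_P_ = 2×4 = 8; rrP_ = 2×4 = 8
Apply the phenotype rules: R_P_ (8) → walnut; rrP_ (8) → pea
Phenotype counts (out of 16): 8 walnut, 8 pea
pea: 8 out of 16 → fraction 1/2
Expected count = 1/2 × 288 = 144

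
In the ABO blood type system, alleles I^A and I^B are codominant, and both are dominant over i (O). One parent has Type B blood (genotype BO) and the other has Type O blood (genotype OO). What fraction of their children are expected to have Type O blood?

Cross: BO × OO
Possible offspring genotypes: 2 BO, 2 OO
Blood type counts: 2 Type B, 2 Type O
Probability of Type O: 2/4 = 1/2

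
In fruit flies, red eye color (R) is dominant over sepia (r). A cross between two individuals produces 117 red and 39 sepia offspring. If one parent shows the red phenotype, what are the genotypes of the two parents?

Observed offspring: 117 red, 39 sepia
The observed ratio simplifies to 3:1. Sepia (rr) offspring appear, so each parent must contribute one r allele. The parent stated to show red carries R, so it is Rr. The other parent is then either Rr or rr: Rr × rr would give a 1:1 split, whereas Rr × Rr gives 3:1 — matching the data. So both parents are heterozygous (Rr × Rr).
Parent genotypes: Rr × Rr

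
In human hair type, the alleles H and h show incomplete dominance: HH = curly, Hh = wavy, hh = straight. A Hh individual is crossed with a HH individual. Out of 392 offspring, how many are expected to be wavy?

Punnett square for Hh × HH:
Offspring genotypes: 2 HH, 2 Hh
Phenotype counts: 2 curly, 2 wavy
wavy: 2 out of 4 → fraction 1/2
Expected count = 1/2 × 392 = 196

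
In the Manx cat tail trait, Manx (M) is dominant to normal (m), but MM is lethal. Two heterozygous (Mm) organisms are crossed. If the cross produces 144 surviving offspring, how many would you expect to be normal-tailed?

Cross: Mm × Mm
Punnett square offspring (before lethality): 1 MM, 2 Mm, 1 mm
The MM genotype is lethal (embryos die); surviving offspring: 2 Mm, 1 mm
normal-tailed: 1 out of 3 → fraction 1/3
Expected count = 1/3 × 144 = 48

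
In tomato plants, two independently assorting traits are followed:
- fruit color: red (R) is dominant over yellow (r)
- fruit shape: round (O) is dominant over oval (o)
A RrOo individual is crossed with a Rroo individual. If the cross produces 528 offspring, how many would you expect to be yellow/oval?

Dihybrid cross RrOo × Rroo — consider each gene separately:
fruit color: Rr × Rr → 1 RR, 2 Rr, 1 rr → 3 R_ : 1 rr (out of 4)
fruit shape: Oo × oo → 2 Oo, 2 oo → 2 O_ : 2 oo (out of 4)
Combine (counts out of 4 × 4 = 16): red/round (R_O_) = 3×2 = 6; red/oval (R_oo) = 3×2 = 6; yellow/round (rrO_) = 1×2 = 2; yellow/oval (rroo) = 1×2 = 2
Phenotype counts (out of 16): 6 red/round, 6 red/oval, 2 yellow/round, 2 yellow/oval
yellow/oval: 2 out of 16 → fraction 1/8
Expected count = 1/8 × 528 = 66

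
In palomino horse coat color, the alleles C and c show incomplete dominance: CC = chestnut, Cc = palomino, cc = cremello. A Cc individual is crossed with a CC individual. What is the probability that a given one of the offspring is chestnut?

Punnett square for Cc × CC:
Offspring genotypes: 2 CC, 2 Cc
Phenotype counts: 2 chestnut, 2 palomino
chestnut: 2 out of 4
Probability: 2/4 = 1/2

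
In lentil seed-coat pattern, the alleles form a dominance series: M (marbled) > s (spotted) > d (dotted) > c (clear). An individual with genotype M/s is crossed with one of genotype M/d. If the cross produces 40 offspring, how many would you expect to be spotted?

Cross: M/s × M/d
Allele dominance: M > s > d > c
Offspring genotypes: 1 M/M, 1 M/d, 1 M/s, 1 s/d
Phenotype counts: 3 marbled, 1 spotted
spotted: 1 out of 4 → fraction 1/4
Expected count = 1/4 × 40 = 10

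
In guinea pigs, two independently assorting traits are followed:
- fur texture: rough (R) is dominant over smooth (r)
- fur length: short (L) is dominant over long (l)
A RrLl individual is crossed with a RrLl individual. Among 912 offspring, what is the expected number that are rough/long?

Dihybrid cross RrLl × RrLl — consider each gene separately:
fur texture: Rr × Rr → 1 RR, 2 Rr, 1 rr → 3 R_ : 1 rr (out of 4)
fur length: Ll × Ll → 1 LL, 2 Ll, 1 ll → 3 L_ : 1 ll (out of 4)
Combine (counts out of 4 × 4 = 16): rough/short (R_L_) = 3×3 = 9; rough/long (R_ll) = 3×1 = 3; smooth/short (rrL_) = 1×3 = 3; smooth/long (rrll) = 1×1 = 1
Phenotype counts (out of 16): 9 rough/short, 3 rough/long, 3 smooth/short, 1 smooth/long
rough/long: 3 out of 16 → fraction 3/16
Expected count = 3/16 × 912 = 171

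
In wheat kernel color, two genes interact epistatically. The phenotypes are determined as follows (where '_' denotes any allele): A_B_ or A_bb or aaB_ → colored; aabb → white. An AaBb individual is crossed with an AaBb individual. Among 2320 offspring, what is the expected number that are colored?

Cross: AaBb × AaBb — consider each gene separately:
A gene: Aa × Aa → 1 AA, 2 Aa, 1 aa → 3 A_ : 1 aa (out of 4)
B gene: Bb × Bb → 1 BB, 2 Bb, 1 bb → 3 B_ : 1 bb (out of 4)
Genotype classes (out of 4 × 4 = 16): A_B_ = 3×3 = 9; A_bb = 3×1 = 3; aaB_ = 1×3 = 3; aabb = 1×1 = 1
Apply the phenotype rules: A_B_ (9) + A_bb (3) + aaB_ (3) → colored; aabb (1) → white
Phenotype counts (out of 16): 15 colored, 1 white
colored: 15 out of 16 → fraction 15/16
Expected count = 15/16 × 2320 = 2175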